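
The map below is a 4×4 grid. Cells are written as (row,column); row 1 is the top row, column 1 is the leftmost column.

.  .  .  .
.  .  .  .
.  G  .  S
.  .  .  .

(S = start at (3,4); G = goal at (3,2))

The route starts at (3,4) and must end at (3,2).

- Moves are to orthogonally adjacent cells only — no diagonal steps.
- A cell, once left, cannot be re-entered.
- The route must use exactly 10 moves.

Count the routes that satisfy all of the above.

27

Need simple routes of exactly 10 moves from (3,4) to (3,2) (Manhattan distance 2, so 4 moves are spent on a detour and 4 undoing it).
Branch systematically from the start, pruning whenever the remaining move budget drops below the Manhattan distance to (3,2) or differs from it in parity. Grouping the completions by first move — via (2,4): 12; via (4,4): 8; via (3,3): 7 — and summing: 12 + 8 + 7 = 27.
That gives 27 routes.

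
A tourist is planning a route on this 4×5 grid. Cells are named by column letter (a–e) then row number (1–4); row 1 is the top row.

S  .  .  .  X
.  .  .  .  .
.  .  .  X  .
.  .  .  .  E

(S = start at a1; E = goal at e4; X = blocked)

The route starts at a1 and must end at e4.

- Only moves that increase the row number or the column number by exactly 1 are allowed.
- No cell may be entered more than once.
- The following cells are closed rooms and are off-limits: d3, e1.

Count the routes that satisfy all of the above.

14

A right/down-only route from a1 to e4 makes exactly 3 down-moves and 4 right-moves in some order.
With no other constraints that would be C(7,3) = 35 routes.
Subtract routes through each blocked cell (inclusion–exclusion for overlaps): − through e1: 1 − through d3: 20 → 14.
That gives 14 routes.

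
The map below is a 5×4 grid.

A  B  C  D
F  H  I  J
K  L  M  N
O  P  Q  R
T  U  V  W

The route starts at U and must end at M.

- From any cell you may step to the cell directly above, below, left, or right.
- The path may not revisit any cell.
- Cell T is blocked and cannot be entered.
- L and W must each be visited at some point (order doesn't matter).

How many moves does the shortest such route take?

7

Any route passes through L and W in some order between U and M. Summing Manhattan distances along each leg and taking the cheapest ordering (U → W → L → M) gives a lower bound of 2 + 4 + 1 = 7 moves.
A route of 7 moves achieves this: U → V → W → R → Q → P → L → M.
Since 7 matches the lower bound, it is optimal.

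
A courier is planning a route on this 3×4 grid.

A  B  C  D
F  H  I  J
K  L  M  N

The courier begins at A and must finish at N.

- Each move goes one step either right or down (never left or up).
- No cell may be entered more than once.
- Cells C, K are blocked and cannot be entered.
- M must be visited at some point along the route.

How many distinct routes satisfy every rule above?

4

A right/down-only route from A to N makes exactly 2 down-moves and 3 right-moves in some order.
With no other constraints that would be C(5,2) = 10 routes.
Split at M and multiply the segment counts (each segment already excludes blocked cells): A→M: 4; M→N: 1; product = 4.
That gives 4 routes.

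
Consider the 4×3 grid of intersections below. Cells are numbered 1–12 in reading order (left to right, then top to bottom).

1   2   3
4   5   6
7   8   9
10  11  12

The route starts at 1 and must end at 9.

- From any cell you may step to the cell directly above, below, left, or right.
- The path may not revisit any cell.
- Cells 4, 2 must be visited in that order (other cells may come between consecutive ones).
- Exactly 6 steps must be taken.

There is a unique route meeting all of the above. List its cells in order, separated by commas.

1, 4, 5, 2, 3, 6, 9

The waypoints must appear in the order 4, 2, with no cell reused.
Route from 1: down 1 to 4, right 1 to 5, up 1 to 2, right 1 to 3, down 2 to 9 — 6 moves in all.
Check: order respected (4 at step 1, 2 at step 3); 6 moves as required.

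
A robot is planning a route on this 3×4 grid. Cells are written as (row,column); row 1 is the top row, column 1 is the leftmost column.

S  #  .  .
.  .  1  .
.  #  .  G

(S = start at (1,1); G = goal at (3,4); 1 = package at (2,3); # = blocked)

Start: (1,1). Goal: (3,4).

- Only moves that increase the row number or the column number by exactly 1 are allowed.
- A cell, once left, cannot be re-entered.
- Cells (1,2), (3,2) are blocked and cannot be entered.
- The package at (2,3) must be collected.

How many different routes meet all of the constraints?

A right/down-only route from (1,1) to (3,4) makes exactly 2 down-moves and 3 right-moves in some order.
With no other constraints that would be C(5,2) = 10 routes.
Split at (2,3) and multiply the segment counts (each segment already excludes blocked cells): (1,1)→(2,3): 1; (2,3)→(3,4): 2; product = 2.
That gives 2 routes.

2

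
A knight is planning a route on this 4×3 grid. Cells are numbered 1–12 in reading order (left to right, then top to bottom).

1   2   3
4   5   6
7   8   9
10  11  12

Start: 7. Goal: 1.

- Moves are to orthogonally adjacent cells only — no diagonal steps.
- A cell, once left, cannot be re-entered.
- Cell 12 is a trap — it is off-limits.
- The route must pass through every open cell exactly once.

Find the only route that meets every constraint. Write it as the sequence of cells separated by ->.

7 -> 10 -> 11 -> 8 -> 9 -> 6 -> 3 -> 2 -> 5 -> 4 -> 1

Need to visit all 11 open cells exactly once, starting at 7 and ending at 1.
Cell 10 has only two open neighbours (7 and 11), so the path must pass straight through it: one of those is the cell it's entered from and the other is where it exits.
Route from 7: down 1 to 10, right 1 to 11, up 1 to 8, right 1 to 9, up 2 to 3, left 1 to 2, down 1 to 5, left 1 to 4, up 1 to 1 — 10 moves in all.
Check: all 11 open cells covered.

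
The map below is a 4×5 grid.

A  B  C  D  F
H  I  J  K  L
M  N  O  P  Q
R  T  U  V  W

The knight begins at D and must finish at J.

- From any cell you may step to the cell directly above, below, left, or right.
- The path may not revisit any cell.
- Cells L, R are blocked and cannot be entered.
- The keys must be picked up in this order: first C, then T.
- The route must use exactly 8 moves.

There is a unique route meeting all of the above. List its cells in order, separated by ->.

The waypoints must appear in the order C, T, with no cell reused.
Route from D: 2× left (reaching B), 3× down (reaching T), right to U, 2× up (reaching J) — 8 moves in all.
Check: order respected (C at step 1, T at step 5); 8 moves as required.

D -> C -> B -> I -> N -> T -> U -> O -> J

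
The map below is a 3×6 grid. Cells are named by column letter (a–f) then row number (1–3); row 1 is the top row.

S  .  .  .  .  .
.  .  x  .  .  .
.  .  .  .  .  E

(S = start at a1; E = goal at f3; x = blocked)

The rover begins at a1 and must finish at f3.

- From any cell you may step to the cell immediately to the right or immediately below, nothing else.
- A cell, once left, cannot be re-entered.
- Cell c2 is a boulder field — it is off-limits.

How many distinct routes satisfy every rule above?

A right/down-only route from a1 to f3 makes exactly 2 down-moves and 5 right-moves in some order.
With no other constraints that would be C(7,2) = 21 routes.
Subtract routes through each blocked cell (inclusion–exclusion for overlaps): − through c2: 12 → 9.
That gives 9 routes.

9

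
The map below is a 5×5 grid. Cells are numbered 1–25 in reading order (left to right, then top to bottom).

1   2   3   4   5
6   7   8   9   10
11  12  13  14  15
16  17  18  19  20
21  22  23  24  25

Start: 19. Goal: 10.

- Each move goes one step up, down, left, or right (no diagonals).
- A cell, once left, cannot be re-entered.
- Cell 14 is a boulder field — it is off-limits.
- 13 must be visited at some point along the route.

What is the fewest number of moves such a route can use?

5

Any route passes through 13 somewhere between 19 and 10. Summing Manhattan distances along the two legs (19 → 13 → 10) gives a lower bound of 2 + 3 = 5 moves.
A route of 5 moves achieves this: 19 → 18 → 13 → 8 → 9 → 10.
Since 5 matches the lower bound, it is optimal.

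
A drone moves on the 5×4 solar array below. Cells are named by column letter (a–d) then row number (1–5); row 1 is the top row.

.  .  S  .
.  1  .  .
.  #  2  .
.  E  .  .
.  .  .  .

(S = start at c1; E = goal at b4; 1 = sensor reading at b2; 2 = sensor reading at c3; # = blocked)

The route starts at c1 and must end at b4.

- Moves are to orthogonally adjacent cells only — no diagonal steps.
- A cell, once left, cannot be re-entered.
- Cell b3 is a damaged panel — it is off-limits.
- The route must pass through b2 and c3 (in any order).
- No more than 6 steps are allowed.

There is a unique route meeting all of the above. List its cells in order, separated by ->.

c1 -> b1 -> b2 -> c2 -> c3 -> c4 -> b4

The budget equals the shortest possible length, so every move has to be on a shortest route through the required cells.
Route from c1: left to b1, down to b2, right to c2, 2× down (reaching c4), left to b4 — 6 moves in all.
Check: all required cells visited; 6 ≤ 6 moves.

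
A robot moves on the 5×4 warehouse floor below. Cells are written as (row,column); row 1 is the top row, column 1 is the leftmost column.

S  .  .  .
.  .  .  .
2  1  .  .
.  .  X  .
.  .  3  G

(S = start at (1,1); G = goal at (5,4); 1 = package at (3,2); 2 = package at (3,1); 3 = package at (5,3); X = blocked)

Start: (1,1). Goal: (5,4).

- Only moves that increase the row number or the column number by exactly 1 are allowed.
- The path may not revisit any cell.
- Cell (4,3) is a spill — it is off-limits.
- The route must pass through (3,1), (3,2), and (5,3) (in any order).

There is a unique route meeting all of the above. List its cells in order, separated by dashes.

(1,1) - (2,1) - (3,1) - (3,2) - (4,2) - (5,2) - (5,3) - (5,4)

Moves only go right or down, so the column and row indices never decrease.
Route from (1,1): down 2 to (3,1), right 1 to (3,2), down 2 to (5,2), right 2 to (5,4) — 7 moves in all.
Check: all required cells visited.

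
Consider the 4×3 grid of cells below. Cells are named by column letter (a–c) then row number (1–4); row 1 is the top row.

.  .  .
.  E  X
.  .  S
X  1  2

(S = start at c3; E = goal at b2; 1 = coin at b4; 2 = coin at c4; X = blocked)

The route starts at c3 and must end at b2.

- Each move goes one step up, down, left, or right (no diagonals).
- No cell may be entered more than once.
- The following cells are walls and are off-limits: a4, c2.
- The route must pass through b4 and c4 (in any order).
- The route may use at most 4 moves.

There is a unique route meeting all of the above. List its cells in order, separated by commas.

c3, c4, b4, b3, b2

The budget equals the shortest possible length, so every move has to be on a shortest route through the required cells.
Route from c3: down 1 to c4, left 1 to b4, up 2 to b2 — 4 moves in all.
Check: all required cells visited; 4 ≤ 4 moves.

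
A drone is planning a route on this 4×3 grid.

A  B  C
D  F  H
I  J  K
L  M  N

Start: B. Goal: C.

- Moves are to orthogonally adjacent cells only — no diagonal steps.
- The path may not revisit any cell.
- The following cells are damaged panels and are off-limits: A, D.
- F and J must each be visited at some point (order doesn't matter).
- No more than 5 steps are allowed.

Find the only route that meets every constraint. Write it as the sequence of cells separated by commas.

B, F, J, K, H, C

The budget equals the shortest possible length, so every move has to be on a shortest route through the required cells.
Route from B: down 2 to J, right 1 to K, up 2 to C — 5 moves in all.
Check: all required cells visited; 5 ≤ 5 moves.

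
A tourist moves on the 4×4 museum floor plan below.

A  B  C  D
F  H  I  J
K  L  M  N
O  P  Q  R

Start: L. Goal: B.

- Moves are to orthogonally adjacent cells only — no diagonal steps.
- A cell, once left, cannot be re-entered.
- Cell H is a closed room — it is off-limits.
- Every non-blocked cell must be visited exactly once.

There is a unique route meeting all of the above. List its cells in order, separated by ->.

Need to visit all 15 open cells exactly once, starting at L and ending at B.
Cell D has only two open neighbours (J and C), so the path must pass straight through it: one of those is the cell it's entered from and the other is where it exits.
Route from L: right 1 to M, up 2 to C, right 1 to D, down 3 to R, left 3 to O, up 3 to A, right 1 to B — 14 moves in all.
Check: all 15 open cells covered.

L -> M -> I -> C -> D -> J -> N -> R -> Q -> P -> O -> K -> F -> A -> B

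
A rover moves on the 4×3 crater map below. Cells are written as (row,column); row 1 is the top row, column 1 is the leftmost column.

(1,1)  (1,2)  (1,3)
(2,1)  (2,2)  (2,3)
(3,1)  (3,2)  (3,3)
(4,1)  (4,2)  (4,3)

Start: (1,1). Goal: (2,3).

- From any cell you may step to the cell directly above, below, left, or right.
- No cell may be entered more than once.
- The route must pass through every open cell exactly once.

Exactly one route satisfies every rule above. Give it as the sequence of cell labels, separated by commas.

Need to visit all 12 open cells exactly once, starting at (1,1) and ending at (2,3).
Cell (4,3) has only two open neighbours ((3,3) and (4,2)), so the path must pass straight through it: one of those is the cell it's entered from and the other is where it exits.
Route from (1,1): down 3 to (4,1), right 2 to (4,3), up 1 to (3,3), left 1 to (3,2), up 2 to (1,2), right 1 to (1,3), down 1 to (2,3) — 11 moves in all.
Check: all 12 open cells covered.

(1,1), (2,1), (3,1), (4,1), (4,2), (4,3), (3,3), (3,2), (2,2), (1,2), (1,3), (2,3)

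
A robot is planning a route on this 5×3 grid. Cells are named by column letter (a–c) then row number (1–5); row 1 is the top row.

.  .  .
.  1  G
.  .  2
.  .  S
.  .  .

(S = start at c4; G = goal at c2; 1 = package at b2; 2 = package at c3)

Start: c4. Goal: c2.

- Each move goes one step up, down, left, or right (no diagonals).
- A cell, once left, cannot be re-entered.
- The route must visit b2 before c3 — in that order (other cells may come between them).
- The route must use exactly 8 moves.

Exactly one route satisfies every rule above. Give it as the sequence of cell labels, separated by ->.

c4 -> b4 -> a4 -> a3 -> a2 -> b2 -> b3 -> c3 -> c2

The waypoints must appear in the order b2, c3, with no cell reused.
Route from c4: 2× left (reaching a4), 2× up (reaching a2), right to b2, down to b3, right to c3, up to c2 — 8 moves in all.
Check: order respected (1 at step 5, 2 at step 7); 8 moves as required.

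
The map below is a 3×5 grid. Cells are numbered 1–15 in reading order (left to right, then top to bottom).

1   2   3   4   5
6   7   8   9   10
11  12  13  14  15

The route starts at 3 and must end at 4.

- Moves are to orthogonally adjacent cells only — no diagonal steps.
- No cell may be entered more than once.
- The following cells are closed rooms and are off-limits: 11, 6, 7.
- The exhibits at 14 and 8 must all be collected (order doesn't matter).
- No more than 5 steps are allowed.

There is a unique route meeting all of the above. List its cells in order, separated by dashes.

The budget equals the shortest possible length, so every move has to be on a shortest route through the required cells.
Route from 3: down 2 to 13, right 1 to 14, up 2 to 4 — 5 moves in all.
Check: all required cells visited; 5 ≤ 5 moves.

3 - 8 - 13 - 14 - 9 - 4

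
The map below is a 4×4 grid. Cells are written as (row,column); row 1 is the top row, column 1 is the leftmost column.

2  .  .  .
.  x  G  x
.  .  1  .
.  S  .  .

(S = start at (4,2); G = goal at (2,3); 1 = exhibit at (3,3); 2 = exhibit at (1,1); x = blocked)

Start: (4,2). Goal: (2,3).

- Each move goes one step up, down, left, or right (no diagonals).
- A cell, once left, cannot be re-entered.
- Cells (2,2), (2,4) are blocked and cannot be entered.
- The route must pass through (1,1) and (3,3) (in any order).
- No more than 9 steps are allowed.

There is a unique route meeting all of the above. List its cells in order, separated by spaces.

(4,2) (4,3) (3,3) (3,2) (3,1) (2,1) (1,1) (1,2) (1,3) (2,3)

Any route must reach (1,1) and (3,3) and still end at (2,3) within 9 moves, so the order of the required stops is forced.
Route from (4,2): right 1 to (4,3), up 1 to (3,3), left 2 to (3,1), up 2 to (1,1), right 2 to (1,3), down 1 to (2,3) — 9 moves in all.
Check: all required cells visited; 9 ≤ 9 moves.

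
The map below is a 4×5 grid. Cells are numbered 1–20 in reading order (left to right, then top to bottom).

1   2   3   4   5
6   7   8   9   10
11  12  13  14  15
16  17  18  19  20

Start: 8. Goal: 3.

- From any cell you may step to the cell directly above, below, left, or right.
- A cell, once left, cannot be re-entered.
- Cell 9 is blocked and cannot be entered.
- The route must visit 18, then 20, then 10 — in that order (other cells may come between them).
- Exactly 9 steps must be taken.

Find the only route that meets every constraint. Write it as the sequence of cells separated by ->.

The waypoints must appear in the order 18, 20, 10, with no cell reused.
Route from 8: down 2 to 18, right 2 to 20, up 3 to 5, left 2 to 3 — 9 moves in all.
Check: order respected (18 at step 2, 20 at step 4, 10 at step 6); 9 moves as required.

8 -> 13 -> 18 -> 19 -> 20 -> 15 -> 10 -> 5 -> 4 -> 3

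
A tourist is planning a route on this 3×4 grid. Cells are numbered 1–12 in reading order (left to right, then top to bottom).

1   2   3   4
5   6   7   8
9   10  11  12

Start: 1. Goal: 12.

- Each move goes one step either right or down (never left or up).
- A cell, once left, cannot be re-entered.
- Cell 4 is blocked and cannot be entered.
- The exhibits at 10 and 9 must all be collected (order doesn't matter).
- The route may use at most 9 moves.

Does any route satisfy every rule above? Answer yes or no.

One route that works: 1 → 5 → 9 → 10 → 11 → 12.

yes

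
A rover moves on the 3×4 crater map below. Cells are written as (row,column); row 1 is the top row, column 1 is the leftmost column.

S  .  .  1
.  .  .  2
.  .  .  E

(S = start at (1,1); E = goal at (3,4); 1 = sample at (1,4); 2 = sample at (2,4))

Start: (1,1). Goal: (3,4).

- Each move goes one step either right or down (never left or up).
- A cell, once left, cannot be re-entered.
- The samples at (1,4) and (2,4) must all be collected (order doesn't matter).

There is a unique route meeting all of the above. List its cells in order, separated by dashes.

Moves only go right or down, so the column and row indices never decrease.
Route from (1,1): 3× right (reaching (1,4)), 2× down (reaching (3,4)) — 5 moves in all.
Check: all required cells visited.

(1,1) - (1,2) - (1,3) - (1,4) - (2,4) - (3,4)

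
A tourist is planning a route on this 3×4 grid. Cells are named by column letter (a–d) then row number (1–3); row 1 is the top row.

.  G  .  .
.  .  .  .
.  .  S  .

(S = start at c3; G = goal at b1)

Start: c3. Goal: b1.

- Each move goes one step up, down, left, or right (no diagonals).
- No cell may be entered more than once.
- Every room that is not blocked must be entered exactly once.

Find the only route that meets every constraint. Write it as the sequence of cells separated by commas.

c3, d3, d2, d1, c1, c2, b2, b3, a3, a2, a1, b1

Need to visit all 12 open cells exactly once, starting at c3 and ending at b1.
Cell a1 has only two open neighbours (a2 and b1), so the path must pass straight through it: one of those is the cell it's entered from and the other is where it exits.
Route from c3: right 1 to d3, up 2 to d1, left 1 to c1, down 1 to c2, left 1 to b2, down 1 to b3, left 1 to a3, up 2 to a1, right 1 to b1 — 11 moves in all.
Check: all 12 open cells covered.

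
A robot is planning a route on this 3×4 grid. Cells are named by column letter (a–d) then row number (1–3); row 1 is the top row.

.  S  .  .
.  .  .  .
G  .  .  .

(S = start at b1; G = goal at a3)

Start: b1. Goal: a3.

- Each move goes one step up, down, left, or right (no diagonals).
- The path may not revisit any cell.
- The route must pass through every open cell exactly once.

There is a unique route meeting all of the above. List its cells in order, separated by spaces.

b1 a1 a2 b2 c2 c1 d1 d2 d3 c3 b3 a3

Need to visit all 12 open cells exactly once, starting at b1 and ending at a3.
Route from b1: left 1 to a1, down 1 to a2, right 2 to c2, up 1 to c1, right 1 to d1, down 2 to d3, left 3 to a3 — 11 moves in all.
Check: all 12 open cells covered.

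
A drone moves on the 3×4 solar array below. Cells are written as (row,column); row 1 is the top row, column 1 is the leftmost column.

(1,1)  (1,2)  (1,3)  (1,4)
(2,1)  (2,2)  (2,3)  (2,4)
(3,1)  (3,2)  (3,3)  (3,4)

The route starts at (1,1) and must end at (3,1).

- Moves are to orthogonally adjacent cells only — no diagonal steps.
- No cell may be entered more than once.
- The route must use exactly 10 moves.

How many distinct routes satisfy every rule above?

10

Need simple routes of exactly 10 moves from (1,1) to (3,1) (Manhattan distance 2, so 4 moves are spent on a detour and 4 undoing it).
Branch systematically from the start, pruning whenever the remaining move budget drops below the Manhattan distance to (3,1) or differs from it in parity. Grouping the completions by first move — via (2,1): 4; via (1,2): 6 — and summing: 4 + 6 = 10.
That gives 10 routes.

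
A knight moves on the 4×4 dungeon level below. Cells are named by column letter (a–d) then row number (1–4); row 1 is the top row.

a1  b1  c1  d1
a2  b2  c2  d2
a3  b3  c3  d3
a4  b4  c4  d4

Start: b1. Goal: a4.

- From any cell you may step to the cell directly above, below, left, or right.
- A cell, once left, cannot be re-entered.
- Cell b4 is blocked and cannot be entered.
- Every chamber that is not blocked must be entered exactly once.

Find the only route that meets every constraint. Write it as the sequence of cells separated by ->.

b1 -> a1 -> a2 -> b2 -> c2 -> c1 -> d1 -> d2 -> d3 -> d4 -> c4 -> c3 -> b3 -> a3 -> a4

Need to visit all 15 open cells exactly once, starting at b1 and ending at a4.
Route from b1: left to a1, down to a2, 2× right (reaching c2), up to c1, right to d1, 3× down (reaching d4), left to c4, up to c3, 2× left (reaching a3), down to a4 — 14 moves in all.
Check: all 15 open cells covered.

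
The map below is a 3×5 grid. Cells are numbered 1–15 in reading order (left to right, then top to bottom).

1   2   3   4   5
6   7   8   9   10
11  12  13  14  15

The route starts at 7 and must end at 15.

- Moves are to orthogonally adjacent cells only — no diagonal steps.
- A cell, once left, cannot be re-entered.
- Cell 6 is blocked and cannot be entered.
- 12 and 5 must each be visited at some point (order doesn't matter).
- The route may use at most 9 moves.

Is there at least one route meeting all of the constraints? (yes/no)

yes

One route that works: 7 → 12 → 13 → 8 → 3 → 4 → 5 → 10 → 15.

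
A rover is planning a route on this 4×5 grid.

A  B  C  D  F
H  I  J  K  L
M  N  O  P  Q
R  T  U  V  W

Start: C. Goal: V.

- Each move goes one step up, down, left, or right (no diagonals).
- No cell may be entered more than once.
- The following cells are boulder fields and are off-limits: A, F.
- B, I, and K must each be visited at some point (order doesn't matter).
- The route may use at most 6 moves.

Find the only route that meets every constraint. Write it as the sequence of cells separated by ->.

Any route must reach B, I, and K and still end at V within 6 moves, so the order of the required stops is forced.
Route from C: left to B, down to I, 2× right (reaching K), 2× down (reaching V) — 6 moves in all.
Check: all required cells visited; 6 ≤ 6 moves.

C -> B -> I -> J -> K -> P -> V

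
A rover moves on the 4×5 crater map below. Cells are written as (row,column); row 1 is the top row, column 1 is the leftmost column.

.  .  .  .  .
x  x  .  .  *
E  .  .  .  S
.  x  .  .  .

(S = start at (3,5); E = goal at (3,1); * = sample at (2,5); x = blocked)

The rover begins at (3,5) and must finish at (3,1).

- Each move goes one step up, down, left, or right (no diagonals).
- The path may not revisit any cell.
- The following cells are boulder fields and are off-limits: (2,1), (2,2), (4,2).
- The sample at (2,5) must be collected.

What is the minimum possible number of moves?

6

Any route passes through (2,5) somewhere between (3,5) and (3,1). Summing Manhattan distances along the two legs ((3,5) → (2,5) → (3,1)) gives a lower bound of 1 + 5 = 6 moves.
A route of 6 moves achieves this: (3,5) → (2,5) → (2,4) → (3,4) → (3,3) → (3,2) → (3,1).
Since 6 matches the lower bound, it is optimal.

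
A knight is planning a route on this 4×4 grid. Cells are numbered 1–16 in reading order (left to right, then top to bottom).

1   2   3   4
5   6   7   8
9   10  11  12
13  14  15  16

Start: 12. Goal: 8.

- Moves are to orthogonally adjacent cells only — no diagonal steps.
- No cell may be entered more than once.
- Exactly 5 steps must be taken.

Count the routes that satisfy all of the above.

Need simple routes of exactly 5 moves from 12 to 8 (Manhattan distance 1, so 2 moves are spent on a detour and 2 undoing it).
Enumerating: 12 16 15 11 7 8 | 12 11 7 3 4 8 | 12 11 10 6 7 8.
That gives 3 routes.

3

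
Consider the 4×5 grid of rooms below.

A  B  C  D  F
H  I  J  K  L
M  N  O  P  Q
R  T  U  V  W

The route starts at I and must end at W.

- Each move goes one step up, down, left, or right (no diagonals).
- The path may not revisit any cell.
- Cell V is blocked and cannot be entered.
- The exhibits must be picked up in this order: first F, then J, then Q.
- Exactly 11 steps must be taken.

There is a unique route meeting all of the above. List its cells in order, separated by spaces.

The waypoints must appear in the order F, J, Q, with no cell reused.
Route from I: up 1 to B, right 3 to F, down 1 to L, left 2 to J, down 1 to O, right 2 to Q, down 1 to W — 11 moves in all.
Check: order respected (F at step 4, J at step 7, Q at step 10); 11 moves as required.

I B C D F L K J O P Q W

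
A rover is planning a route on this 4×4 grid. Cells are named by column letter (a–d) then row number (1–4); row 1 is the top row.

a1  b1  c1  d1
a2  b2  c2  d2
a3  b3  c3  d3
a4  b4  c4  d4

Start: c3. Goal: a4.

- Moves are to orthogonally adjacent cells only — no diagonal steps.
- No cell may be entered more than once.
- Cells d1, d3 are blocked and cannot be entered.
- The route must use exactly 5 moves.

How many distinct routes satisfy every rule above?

Need simple routes of exactly 5 moves from c3 to a4 (Manhattan distance 3, so 1 moves are spent on a detour and 1 undoing it).
Enumerating: c3 c2 b2 b3 b4 a4 | c3 c2 b2 b3 a3 a4 | c3 c2 b2 a2 a3 a4 | c3 c4 b4 b3 a3 a4 | c3 b3 b2 a2 a3 a4.
That gives 5 routes.

5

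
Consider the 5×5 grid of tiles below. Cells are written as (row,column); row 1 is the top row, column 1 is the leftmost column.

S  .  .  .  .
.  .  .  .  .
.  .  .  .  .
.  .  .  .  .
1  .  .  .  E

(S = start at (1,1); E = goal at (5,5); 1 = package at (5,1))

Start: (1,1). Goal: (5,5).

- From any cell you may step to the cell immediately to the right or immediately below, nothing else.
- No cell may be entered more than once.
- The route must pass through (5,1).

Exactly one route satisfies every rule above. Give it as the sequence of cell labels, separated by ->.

Moves only go right or down, so the column and row indices never decrease.
Route from (1,1): 4× down (reaching (5,1)), 4× right (reaching (5,5)) — 8 moves in all.
Check: all required cells visited.

(1,1) -> (2,1) -> (3,1) -> (4,1) -> (5,1) -> (5,2) -> (5,3) -> (5,4) -> (5,5)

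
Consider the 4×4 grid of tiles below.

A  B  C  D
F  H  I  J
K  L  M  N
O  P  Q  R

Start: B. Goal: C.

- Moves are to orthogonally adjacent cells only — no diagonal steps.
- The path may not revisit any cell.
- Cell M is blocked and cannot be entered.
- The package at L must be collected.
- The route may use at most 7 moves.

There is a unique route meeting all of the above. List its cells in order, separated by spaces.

Any route must reach L and still end at C within 7 moves, so the order of the required stops is forced.
Route from B: left 1 to A, down 2 to K, right 1 to L, up 1 to H, right 1 to I, up 1 to C — 7 moves in all.
Check: all required cells visited; 7 ≤ 7 moves.

B A F K L H I C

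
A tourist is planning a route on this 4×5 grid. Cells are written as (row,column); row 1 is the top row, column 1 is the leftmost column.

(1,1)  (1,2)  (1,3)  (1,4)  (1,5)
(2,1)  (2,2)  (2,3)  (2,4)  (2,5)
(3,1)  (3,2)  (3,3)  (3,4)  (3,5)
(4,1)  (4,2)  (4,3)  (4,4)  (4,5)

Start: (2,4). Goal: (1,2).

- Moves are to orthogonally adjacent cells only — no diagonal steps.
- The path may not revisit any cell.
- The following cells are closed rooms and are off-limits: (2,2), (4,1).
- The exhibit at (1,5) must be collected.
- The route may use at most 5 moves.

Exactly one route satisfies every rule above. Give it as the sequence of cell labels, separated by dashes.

(2,4) - (2,5) - (1,5) - (1,4) - (1,3) - (1,2)

The budget equals the shortest possible length, so every move has to be on a shortest route through the required cells.
Route from (2,4): right to (2,5), up to (1,5), 3× left (reaching (1,2)) — 5 moves in all.
Check: all required cells visited; 5 ≤ 5 moves.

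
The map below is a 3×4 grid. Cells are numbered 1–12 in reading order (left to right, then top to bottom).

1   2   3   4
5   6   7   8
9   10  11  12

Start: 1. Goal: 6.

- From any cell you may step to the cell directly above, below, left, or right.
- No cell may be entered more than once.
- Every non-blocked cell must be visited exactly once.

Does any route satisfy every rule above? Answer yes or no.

no

Colour the cells like a checkerboard: each orthogonal step flips colour, so a Hamiltonian route alternates colours. Here there are 6 cells of one colour and 6 of the other, with start on the same colour as the goal — the counts and endpoints can't be arranged into an alternating sequence of length 12, so no Hamiltonian route exists.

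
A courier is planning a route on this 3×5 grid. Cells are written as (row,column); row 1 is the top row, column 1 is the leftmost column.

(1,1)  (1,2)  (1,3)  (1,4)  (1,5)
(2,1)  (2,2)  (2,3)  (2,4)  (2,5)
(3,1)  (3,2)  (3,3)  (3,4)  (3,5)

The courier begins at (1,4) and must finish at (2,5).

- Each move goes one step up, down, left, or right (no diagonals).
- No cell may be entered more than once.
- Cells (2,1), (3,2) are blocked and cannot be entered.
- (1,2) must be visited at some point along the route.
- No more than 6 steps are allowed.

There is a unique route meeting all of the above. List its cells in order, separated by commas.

(1,4), (1,3), (1,2), (2,2), (2,3), (2,4), (2,5)

The budget equals the shortest possible length, so every move has to be on a shortest route through the required cells.
Route from (1,4): 2× left (reaching (1,2)), down to (2,2), 3× right (reaching (2,5)) — 6 moves in all.
Check: all required cells visited; 6 ≤ 6 moves.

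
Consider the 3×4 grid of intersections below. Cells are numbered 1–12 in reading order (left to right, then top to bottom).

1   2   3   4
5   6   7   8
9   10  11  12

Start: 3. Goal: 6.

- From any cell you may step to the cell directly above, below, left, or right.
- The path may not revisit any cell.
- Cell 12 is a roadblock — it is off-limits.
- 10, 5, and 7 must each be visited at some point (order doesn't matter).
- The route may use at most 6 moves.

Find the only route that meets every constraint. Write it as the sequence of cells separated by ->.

3 -> 7 -> 11 -> 10 -> 9 -> 5 -> 6

The 6-move cap with required stops at 10, 5, 7 leaves no slack for detours.
Route from 3: 2× down (reaching 11), 2× left (reaching 9), up to 5, right to 6 — 6 moves in all.
Check: all required cells visited; 6 ≤ 6 moves.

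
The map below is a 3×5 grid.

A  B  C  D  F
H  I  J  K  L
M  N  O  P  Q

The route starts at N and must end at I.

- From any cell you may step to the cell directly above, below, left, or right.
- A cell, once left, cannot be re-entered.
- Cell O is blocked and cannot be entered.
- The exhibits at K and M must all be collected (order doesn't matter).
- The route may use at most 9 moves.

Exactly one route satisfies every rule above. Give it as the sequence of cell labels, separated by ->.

The 9-move cap with required stops at K, M leaves no slack for detours.
Route from N: left 1 to M, up 2 to A, right 3 to D, down 1 to K, left 2 to I — 9 moves in all.
Check: all required cells visited; 9 ≤ 9 moves.

N -> M -> H -> A -> B -> C -> D -> K -> J -> I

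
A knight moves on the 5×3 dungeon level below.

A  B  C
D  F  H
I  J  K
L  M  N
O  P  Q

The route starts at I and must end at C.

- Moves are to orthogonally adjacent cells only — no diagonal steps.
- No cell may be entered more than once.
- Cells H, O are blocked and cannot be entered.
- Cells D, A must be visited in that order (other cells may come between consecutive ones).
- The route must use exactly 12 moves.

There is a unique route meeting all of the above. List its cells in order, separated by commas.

The waypoints must appear in the order D, A, with no cell reused.
Route from I: down 1 to L, right 1 to M, down 1 to P, right 1 to Q, up 2 to K, left 1 to J, up 1 to F, left 1 to D, up 1 to A, right 2 to C — 12 moves in all.
Check: order respected (D at step 9, A at step 10); 12 moves as required.

I, L, M, P, Q, N, K, J, F, D, A, B, C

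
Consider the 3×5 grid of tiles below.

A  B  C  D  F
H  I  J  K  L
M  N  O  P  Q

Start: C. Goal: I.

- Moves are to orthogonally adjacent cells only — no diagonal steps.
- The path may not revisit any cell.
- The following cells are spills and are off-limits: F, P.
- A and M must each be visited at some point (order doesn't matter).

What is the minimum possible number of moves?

6

Any route passes through A and M in some order between C and I. Summing Manhattan distances along each leg and taking the cheapest ordering (C → A → M → I) gives a lower bound of 2 + 2 + 2 = 6 moves.
A route of 6 moves achieves this: C → B → A → H → M → N → I.
Since 6 matches the lower bound, it is optimal.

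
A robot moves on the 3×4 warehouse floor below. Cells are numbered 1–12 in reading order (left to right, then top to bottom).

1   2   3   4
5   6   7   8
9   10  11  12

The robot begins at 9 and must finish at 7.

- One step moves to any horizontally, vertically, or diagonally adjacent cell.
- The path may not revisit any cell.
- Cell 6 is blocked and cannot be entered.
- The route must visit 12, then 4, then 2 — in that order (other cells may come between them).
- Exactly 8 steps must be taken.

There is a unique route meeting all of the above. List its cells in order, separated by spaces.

The waypoints must appear in the order 12, 4, 2, with no cell reused.
Route from 9: right 3 to 12, up 2 to 4, left 2 to 2, down-right 1 to 7 — 8 moves in all.
Check: order respected (12 at step 3, 4 at step 5, 2 at step 7); 8 moves as required.

9 10 11 12 8 4 3 2 7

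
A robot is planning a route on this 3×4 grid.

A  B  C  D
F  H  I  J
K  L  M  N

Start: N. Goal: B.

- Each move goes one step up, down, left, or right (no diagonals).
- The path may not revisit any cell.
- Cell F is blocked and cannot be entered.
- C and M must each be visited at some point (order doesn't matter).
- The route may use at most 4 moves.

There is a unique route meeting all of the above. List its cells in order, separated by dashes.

The 4-move cap with required stops at C, M leaves no slack for detours.
Route from N: left to M, 2× up (reaching C), left to B — 4 moves in all.
Check: all required cells visited; 4 ≤ 4 moves.

N - M - I - C - B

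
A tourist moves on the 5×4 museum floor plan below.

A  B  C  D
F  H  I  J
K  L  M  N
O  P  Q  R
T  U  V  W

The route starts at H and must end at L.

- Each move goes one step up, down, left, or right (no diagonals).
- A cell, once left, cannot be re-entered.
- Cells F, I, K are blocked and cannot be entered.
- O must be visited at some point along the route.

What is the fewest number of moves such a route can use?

13

Any route passes through O somewhere between H and L. Summing Manhattan distances along the two legs (H → O → L) gives a lower bound of 3 + 2 = 5 moves.
The shortest route satisfying every rule uses 13 moves: H → B → C → D → J → N → R → W → V → U → T → O → P → L.
The bound of 5 isn't tight here; checking systematically, no route of length 5 through 12 satisfies every constraint (on a 4-connected grid the length of any start-to-goal walk has the same parity as the Manhattan bound, so only lengths 5, 7, 9, … need checking), so 13 is the minimum.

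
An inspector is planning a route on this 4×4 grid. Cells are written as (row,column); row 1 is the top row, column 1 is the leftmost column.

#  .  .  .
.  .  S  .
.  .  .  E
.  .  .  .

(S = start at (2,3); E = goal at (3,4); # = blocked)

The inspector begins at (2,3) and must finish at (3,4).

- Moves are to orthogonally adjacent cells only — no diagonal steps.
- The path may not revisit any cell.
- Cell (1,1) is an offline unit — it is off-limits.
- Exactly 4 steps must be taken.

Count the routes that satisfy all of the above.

Need simple routes of exactly 4 moves from (2,3) to (3,4) (Manhattan distance 2, so 1 moves are spent on a detour and 1 undoing it).
Enumerating: (2,3) (1,3) (1,4) (2,4) (3,4) | (2,3) (3,3) (4,3) (4,4) (3,4) | (2,3) (2,2) (3,2) (3,3) (3,4).
That gives 3 routes.

3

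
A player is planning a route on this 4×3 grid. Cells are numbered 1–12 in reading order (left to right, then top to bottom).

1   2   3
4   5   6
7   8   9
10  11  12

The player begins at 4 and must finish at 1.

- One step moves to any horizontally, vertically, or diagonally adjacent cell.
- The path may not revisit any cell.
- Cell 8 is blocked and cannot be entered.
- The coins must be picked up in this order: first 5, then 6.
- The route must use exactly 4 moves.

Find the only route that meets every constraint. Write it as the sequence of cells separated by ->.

4 -> 5 -> 6 -> 2 -> 1

The waypoints must appear in the order 5, 6, with no cell reused.
Route from 4: right 2 to 6, up-left 1 to 2, left 1 to 1 — 4 moves in all.
Check: order respected (5 at step 1, 6 at step 2); 4 moves as required.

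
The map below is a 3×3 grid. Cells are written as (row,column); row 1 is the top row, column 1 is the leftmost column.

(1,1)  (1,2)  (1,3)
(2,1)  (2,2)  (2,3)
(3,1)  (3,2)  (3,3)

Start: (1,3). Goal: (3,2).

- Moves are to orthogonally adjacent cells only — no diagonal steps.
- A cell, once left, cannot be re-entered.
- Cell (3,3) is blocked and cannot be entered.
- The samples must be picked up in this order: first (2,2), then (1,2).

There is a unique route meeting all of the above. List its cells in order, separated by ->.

(1,3) -> (2,3) -> (2,2) -> (1,2) -> (1,1) -> (2,1) -> (3,1) -> (3,2)

The waypoints must appear in the order (2,2), (1,2), with no cell reused.
Route from (1,3): down to (2,3), left to (2,2), up to (1,2), left to (1,1), 2× down (reaching (3,1)), right to (3,2) — 7 moves in all.
Check: order respected ((2,2) at step 2, (1,2) at step 3).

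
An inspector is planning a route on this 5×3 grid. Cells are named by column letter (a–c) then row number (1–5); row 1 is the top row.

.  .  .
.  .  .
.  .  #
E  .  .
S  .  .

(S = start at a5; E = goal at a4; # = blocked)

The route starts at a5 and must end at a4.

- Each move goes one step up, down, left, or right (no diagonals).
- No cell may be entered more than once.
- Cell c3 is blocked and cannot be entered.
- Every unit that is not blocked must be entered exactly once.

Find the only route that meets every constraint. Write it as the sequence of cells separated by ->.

a5 -> b5 -> c5 -> c4 -> b4 -> b3 -> b2 -> c2 -> c1 -> b1 -> a1 -> a2 -> a3 -> a4

Need to visit all 14 open cells exactly once, starting at a5 and ending at a4.
Route from a5: 2× right (reaching c5), up to c4, left to b4, 2× up (reaching b2), right to c2, up to c1, 2× left (reaching a1), 3× down (reaching a4) — 13 moves in all.
Check: all 14 open cells covered.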